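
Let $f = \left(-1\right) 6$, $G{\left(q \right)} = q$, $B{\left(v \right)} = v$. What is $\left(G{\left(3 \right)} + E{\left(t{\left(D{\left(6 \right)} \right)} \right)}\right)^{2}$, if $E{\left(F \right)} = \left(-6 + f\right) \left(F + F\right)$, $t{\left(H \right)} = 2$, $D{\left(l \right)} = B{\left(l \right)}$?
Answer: $2025$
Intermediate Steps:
$D{\left(l \right)} = l$
$f = -6$
$E{\left(F \right)} = - 24 F$ ($E{\left(F \right)} = \left(-6 - 6\right) \left(F + F\right) = - 12 \cdot 2 F = - 24 F$)
$\left(G{\left(3 \right)} + E{\left(t{\left(D{\left(6 \right)} \right)} \right)}\right)^{2} = \left(3 - 48\right)^{2} = \left(-45\right)^{2} = 2025$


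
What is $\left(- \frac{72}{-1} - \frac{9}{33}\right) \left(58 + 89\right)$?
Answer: $\frac{115983}{11} \approx 10544.0$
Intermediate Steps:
$\left(- \frac{72}{-1} - \frac{9}{33}\right) \left(58 + 89\right) = \left(\left(-72\right) \left(-1\right) - \frac{3}{11}\right) 147 = \left(72 - \frac{3}{11}\right) 147 = \frac{789}{11} \cdot 147 = \frac{115983}{11}$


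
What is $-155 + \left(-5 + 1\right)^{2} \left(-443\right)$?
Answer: $-7243$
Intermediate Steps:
$-155 + \left(-5 + 1\right)^{2} \left(-443\right) = -155 + \left(-4\right)^{2} \left(-443\right) = -155 + 16 \left(-443\right) = -155 - 7088 = -7243$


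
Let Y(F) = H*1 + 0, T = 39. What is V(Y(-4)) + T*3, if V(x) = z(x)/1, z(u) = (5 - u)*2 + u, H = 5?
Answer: 122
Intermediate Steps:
z(u) = 10 - u (z(u) = (10 - 2*u) + u = 10 - u)
Y(F) = 5 (Y(F) = 5*1 + 0 = 5 + 0 = 5)
V(x) = 10 - x (V(x) = (10 - x)/1 = (10 - x)*1 = 10 - x)
V(Y(-4)) + T*3 = (10 - 1*5) + 39*3 = (10 - 5) + 117 = 5 + 117 = 122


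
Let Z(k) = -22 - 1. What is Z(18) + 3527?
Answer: 3504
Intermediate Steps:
Z(k) = -23
Z(18) + 3527 = -23 + 3527 = 3504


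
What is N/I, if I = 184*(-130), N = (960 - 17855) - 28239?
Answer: 22567/11960 ≈ 1.8869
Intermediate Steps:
N = -45134 (N = -16895 - 28239 = -45134)
I = -23920
N/I = -45134/(-23920) = -45134*(-1/23920) = 22567/11960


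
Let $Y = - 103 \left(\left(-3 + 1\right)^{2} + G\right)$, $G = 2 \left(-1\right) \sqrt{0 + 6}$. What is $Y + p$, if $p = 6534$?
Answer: $6122 + 206 \sqrt{6} \approx 6626.6$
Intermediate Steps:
$G = - 2 \sqrt{6} \approx -4.899$
$Y = -412 + 206 \sqrt{6}$ ($Y = - 103 \left(\left(-3 + 1\right)^{2} - 2 \sqrt{6}\right) = - 103 \left(\left(-2\right)^{2} - 2 \sqrt{6}\right) = - 103 \left(4 - 2 \sqrt{6}\right) = -412 + 206 \sqrt{6} \approx 92.595$)
$Y + p = \left(-412 + 206 \sqrt{6}\right) + 6534 = 6122 + 206 \sqrt{6}$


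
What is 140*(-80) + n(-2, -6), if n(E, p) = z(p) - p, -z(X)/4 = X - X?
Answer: -11194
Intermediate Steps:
z(X) = 0 (z(X) = -4*(X - X) = -4*0 = 0)
n(E, p) = -p (n(E, p) = 0 - p = -p)
140*(-80) + n(-2, -6) = 140*(-80) - 1*(-6) = -11200 + 6 = -11194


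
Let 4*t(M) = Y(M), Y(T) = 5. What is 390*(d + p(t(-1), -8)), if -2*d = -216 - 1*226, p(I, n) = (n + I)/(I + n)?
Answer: 86580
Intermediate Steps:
t(M) = 5/4 (t(M) = (¼)*5 = 5/4)
p(I, n) = 1 (p(I, n) = (I + n)/(I + n) = 1)
d = 221 (d = -(-216 - 1*226)/2 = -(-216 - 226)/2 = -½*(-442) = 221)
390*(d + p(t(-1), -8)) = 390*(221 + 1) = 390*222 = 86580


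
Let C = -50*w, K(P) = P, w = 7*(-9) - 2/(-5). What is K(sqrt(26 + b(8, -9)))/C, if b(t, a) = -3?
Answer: sqrt(23)/3130 ≈ 0.0015322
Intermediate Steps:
w = -313/5 (w = -63 - 2*(-1/5) = -63 + 2/5 = -313/5 ≈ -62.600)
C = 3130 (C = -50*(-313/5) = 3130)
K(sqrt(26 + b(8, -9)))/C = sqrt(26 - 3)/3130 = sqrt(23)*(1/3130) = sqrt(23)/3130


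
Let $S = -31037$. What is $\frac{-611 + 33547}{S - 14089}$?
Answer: $- \frac{716}{981} \approx -0.72987$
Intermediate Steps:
$\frac{-611 + 33547}{S - 14089} = \frac{-611 + 33547}{-31037 - 14089} = \frac{32936}{-45126} = 32936 \left(- \frac{1}{45126}\right) = - \frac{716}{981}$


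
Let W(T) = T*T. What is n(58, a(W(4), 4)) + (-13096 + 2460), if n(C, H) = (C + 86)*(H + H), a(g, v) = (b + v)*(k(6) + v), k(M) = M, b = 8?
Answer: 23924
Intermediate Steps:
W(T) = T²
a(g, v) = (6 + v)*(8 + v) (a(g, v) = (8 + v)*(6 + v) = (6 + v)*(8 + v))
n(C, H) = 2*H*(86 + C) (n(C, H) = (86 + C)*(2*H) = 2*H*(86 + C))
n(58, a(W(4), 4)) + (-13096 + 2460) = 2*(48 + 4² + 14*4)*(86 + 58) + (-13096 + 2460) = 2*(48 + 16 + 56)*144 - 10636 = 2*120*144 - 10636 = 34560 - 10636 = 23924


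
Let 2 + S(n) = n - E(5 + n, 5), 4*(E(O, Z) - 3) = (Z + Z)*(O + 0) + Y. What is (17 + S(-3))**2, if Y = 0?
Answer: 16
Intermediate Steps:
E(O, Z) = 3 + O*Z/2 (E(O, Z) = 3 + ((Z + Z)*(O + 0) + 0)/4 = 3 + ((2*Z)*O + 0)/4 = 3 + (2*O*Z + 0)/4 = 3 + (2*O*Z)/4 = 3 + O*Z/2)
S(n) = -35/2 - 3*n/2 (S(n) = -2 + (n - (3 + (1/2)*(5 + n)*5)) = -2 + (n - (3 + (25/2 + 5*n/2))) = -2 + (n - (31/2 + 5*n/2)) = -2 + (n + (-31/2 - 5*n/2)) = -2 + (-31/2 - 3*n/2) = -35/2 - 3*n/2)
(17 + S(-3))**2 = (17 + (-35/2 - 3/2*(-3)))**2 = (17 + (-35/2 + 9/2))**2 = (17 - 13)**2 = 4**2 = 16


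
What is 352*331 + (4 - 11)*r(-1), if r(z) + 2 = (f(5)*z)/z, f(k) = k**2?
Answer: 116351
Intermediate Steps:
r(z) = 23 (r(z) = -2 + (5**2*z)/z = -2 + (25*z)/z = -2 + 25 = 23)
352*331 + (4 - 11)*r(-1) = 352*331 + (4 - 11)*23 = 116512 - 7*23 = 116512 - 161 = 116351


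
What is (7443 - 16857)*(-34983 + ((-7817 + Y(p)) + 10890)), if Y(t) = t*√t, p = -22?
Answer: 300400740 + 207108*I*√22 ≈ 3.004e+8 + 9.7142e+5*I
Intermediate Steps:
Y(t) = t^(3/2)
(7443 - 16857)*(-34983 + ((-7817 + Y(p)) + 10890)) = (7443 - 16857)*(-34983 + ((-7817 + (-22)^(3/2)) + 10890)) = -9414*(-34983 + ((-7817 - 22*I*√22) + 10890)) = -9414*(-34983 + (3073 - 22*I*√22)) = -9414*(-31910 - 22*I*√22) = 300400740 + 207108*I*√22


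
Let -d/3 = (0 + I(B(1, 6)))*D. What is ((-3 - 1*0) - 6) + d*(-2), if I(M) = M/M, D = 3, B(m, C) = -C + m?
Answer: 9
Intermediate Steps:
B(m, C) = m - C
I(M) = 1
d = -9 (d = -3*(0 + 1)*3 = -3*3 = -9)
((-3 - 1*0) - 6) + d*(-2) = ((-3 - 1*0) - 6) - 9*(-2) = ((-3 + 0) - 6) + 18 = (-3 - 6) + 18 = -9 + 18 = 9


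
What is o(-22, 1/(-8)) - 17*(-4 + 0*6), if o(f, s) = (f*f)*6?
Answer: 2972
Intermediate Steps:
o(f, s) = 6*f**2 (o(f, s) = f**2*6 = 6*f**2)
o(-22, 1/(-8)) - 17*(-4 + 0*6) = 6*(-22)**2 - 17*(-4 + 0*6) = 6*484 - 17*(-4 + 0) = 2904 - 17*(-4) = 2904 + 68 = 2972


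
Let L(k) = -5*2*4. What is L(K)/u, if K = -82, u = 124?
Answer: -10/31 ≈ -0.32258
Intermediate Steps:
L(k) = -40 (L(k) = -10*4 = -40)
L(K)/u = -40/124 = -40*1/124 = -10/31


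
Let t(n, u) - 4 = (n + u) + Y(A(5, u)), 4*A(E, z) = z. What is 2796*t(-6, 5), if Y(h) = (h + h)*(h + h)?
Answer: 25863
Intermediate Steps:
A(E, z) = z/4
Y(h) = 4*h**2 (Y(h) = (2*h)*(2*h) = 4*h**2)
t(n, u) = 4 + n + u + u**2/4 (t(n, u) = 4 + ((n + u) + 4*(u/4)**2) = 4 + ((n + u) + 4*(u**2/16)) = 4 + ((n + u) + u**2/4) = 4 + (n + u + u**2/4) = 4 + n + u + u**2/4)
2796*t(-6, 5) = 2796*(4 - 6 + 5 + (1/4)*5**2) = 2796*(4 - 6 + 5 + (1/4)*25) = 2796*(4 - 6 + 5 + 25/4) = 2796*(37/4) = 25863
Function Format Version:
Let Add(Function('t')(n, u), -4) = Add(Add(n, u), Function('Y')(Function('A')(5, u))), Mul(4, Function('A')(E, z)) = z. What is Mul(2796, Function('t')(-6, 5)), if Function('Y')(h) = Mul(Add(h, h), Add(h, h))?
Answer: 25863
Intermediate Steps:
Function('A')(E, z) = Mul(Rational(1, 4), z)
Function('Y')(h) = Mul(4, Pow(h, 2)) (Function('Y')(h) = Mul(Mul(2, h), Mul(2, h)) = Mul(4, Pow(h, 2)))
Function('t')(n, u) = Add(4, n, u, Mul(Rational(1, 4), Pow(u, 2))) (Function('t')(n, u) = Add(4, Add(Add(n, u), Mul(4, Pow(Mul(Rational(1, 4), u), 2)))) = Add(4, Add(Add(n, u), Mul(4, Mul(Rational(1, 16), Pow(u, 2))))) = Add(4, Add(Add(n, u), Mul(Rational(1, 4), Pow(u, 2)))) = Add(4, Add(n, u, Mul(Rational(1, 4), Pow(u, 2)))) = Add(4, n, u, Mul(Rational(1, 4), Pow(u, 2))))
Mul(2796, Function('t')(-6, 5)) = Mul(2796, Add(4, -6, 5, Mul(Rational(1, 4), Pow(5, 2)))) = Mul(2796, Add(4, -6, 5, Mul(Rational(1, 4), 25))) = Mul(2796, Add(4, -6, 5, Rational(25, 4))) = Mul(2796, Rational(37, 4)) = 25863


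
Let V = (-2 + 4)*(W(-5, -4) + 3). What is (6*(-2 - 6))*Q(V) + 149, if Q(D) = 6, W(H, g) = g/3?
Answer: -139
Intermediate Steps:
W(H, g) = g/3 (W(H, g) = g*(⅓) = g/3)
V = 10/3 (V = (-2 + 4)*((⅓)*(-4) + 3) = 2*(-4/3 + 3) = 2*(5/3) = 10/3 ≈ 3.3333)
(6*(-2 - 6))*Q(V) + 149 = (6*(-2 - 6))*6 + 149 = (6*(-8))*6 + 149 = -48*6 + 149 = -288 + 149 = -139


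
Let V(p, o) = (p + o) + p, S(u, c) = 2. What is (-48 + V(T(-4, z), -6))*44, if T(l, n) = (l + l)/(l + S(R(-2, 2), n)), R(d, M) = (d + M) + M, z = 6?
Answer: -2024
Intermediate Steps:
R(d, M) = d + 2*M (R(d, M) = (M + d) + M = d + 2*M)
T(l, n) = 2*l/(2 + l) (T(l, n) = (l + l)/(l + 2) = (2*l)/(2 + l) = 2*l/(2 + l))
V(p, o) = o + 2*p (V(p, o) = (o + p) + p = o + 2*p)
(-48 + V(T(-4, z), -6))*44 = (-48 + (-6 + 2*(2*(-4)/(2 - 4))))*44 = (-48 + (-6 + 2*(2*(-4)/(-2))))*44 = (-48 + (-6 + 2*(2*(-4)*(-1/2))))*44 = (-48 + (-6 + 2*4))*44 = (-48 + (-6 + 8))*44 = (-48 + 2)*44 = -46*44 = -2024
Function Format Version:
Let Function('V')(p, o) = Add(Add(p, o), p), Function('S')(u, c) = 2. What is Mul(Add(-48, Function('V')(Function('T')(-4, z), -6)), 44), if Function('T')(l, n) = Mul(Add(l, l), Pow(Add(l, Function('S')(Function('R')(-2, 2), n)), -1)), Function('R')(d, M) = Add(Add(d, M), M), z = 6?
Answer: -2024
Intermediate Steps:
Function('R')(d, M) = Add(d, Mul(2, M)) (Function('R')(d, M) = Add(Add(M, d), M) = Add(d, Mul(2, M)))
Function('T')(l, n) = Mul(2, l, Pow(Add(2, l), -1)) (Function('T')(l, n) = Mul(Add(l, l), Pow(Add(l, 2), -1)) = Mul(Mul(2, l), Pow(Add(2, l), -1)) = Mul(2, l, Pow(Add(2, l), -1)))
Function('V')(p, o) = Add(o, Mul(2, p)) (Function('V')(p, o) = Add(Add(o, p), p) = Add(o, Mul(2, p)))
Mul(Add(-48, Function('V')(Function('T')(-4, z), -6)), 44) = Mul(Add(-48, Add(-6, Mul(2, Mul(2, -4, Pow(Add(2, -4), -1))))), 44) = Mul(Add(-48, Add(-6, Mul(2, Mul(2, -4, Pow(-2, -1))))), 44) = Mul(Add(-48, Add(-6, Mul(2, Mul(2, -4, Rational(-1, 2))))), 44) = Mul(Add(-48, Add(-6, Mul(2, 4))), 44) = Mul(Add(-48, Add(-6, 8)), 44) = Mul(Add(-48, 2), 44) = Mul(-46, 44) = -2024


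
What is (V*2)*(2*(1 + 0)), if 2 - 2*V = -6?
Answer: 16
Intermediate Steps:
V = 4 (V = 1 - ½*(-6) = 1 + 3 = 4)
(V*2)*(2*(1 + 0)) = (4*2)*(2*(1 + 0)) = 8*(2*1) = 8*2 = 16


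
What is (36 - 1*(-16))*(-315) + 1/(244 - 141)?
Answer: -1687139/103 ≈ -16380.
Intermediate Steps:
(36 - 1*(-16))*(-315) + 1/(244 - 141) = (36 + 16)*(-315) + 1/103 = 52*(-315) + 1/103 = -16380 + 1/103 = -1687139/103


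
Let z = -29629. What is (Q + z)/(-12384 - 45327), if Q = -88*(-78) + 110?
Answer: 22655/57711 ≈ 0.39256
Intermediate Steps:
Q = 6974 (Q = 6864 + 110 = 6974)
(Q + z)/(-12384 - 45327) = (6974 - 29629)/(-12384 - 45327) = -22655/(-57711) = -22655*(-1/57711) = 22655/57711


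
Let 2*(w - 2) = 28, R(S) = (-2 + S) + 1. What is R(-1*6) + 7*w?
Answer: 105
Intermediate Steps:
R(S) = -1 + S
w = 16 (w = 2 + (½)*28 = 2 + 14 = 16)
R(-1*6) + 7*w = (-1 - 1*6) + 7*16 = (-1 - 6) + 112 = -7 + 112 = 105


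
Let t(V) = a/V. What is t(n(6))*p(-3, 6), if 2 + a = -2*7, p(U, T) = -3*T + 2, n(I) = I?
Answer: 128/3 ≈ 42.667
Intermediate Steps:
p(U, T) = 2 - 3*T
a = -16 (a = -2 - 2*7 = -2 - 14 = -16)
t(V) = -16/V
t(n(6))*p(-3, 6) = (-16/6)*(2 - 3*6) = (-16*⅙)*(2 - 18) = -8/3*(-16) = 128/3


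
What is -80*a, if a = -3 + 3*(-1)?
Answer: 480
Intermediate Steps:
a = -6 (a = -3 - 3 = -6)
-80*a = -80*(-6) = 480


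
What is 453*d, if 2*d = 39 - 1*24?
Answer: 6795/2 ≈ 3397.5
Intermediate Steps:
d = 15/2 (d = (39 - 1*24)/2 = (39 - 24)/2 = (½)*15 = 15/2 ≈ 7.5000)
453*d = 453*(15/2) = 6795/2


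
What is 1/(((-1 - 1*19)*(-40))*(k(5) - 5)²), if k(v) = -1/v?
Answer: 1/21632 ≈ 4.6228e-5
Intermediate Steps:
1/(((-1 - 1*19)*(-40))*(k(5) - 5)²) = 1/(((-1 - 1*19)*(-40))*(-1/5 - 5)²) = 1/(((-1 - 19)*(-40))*(-1*⅕ - 5)²) = 1/((-20*(-40))*(-⅕ - 5)²) = 1/(800*(-26/5)²) = 1/(800*(676/25)) = 1/21632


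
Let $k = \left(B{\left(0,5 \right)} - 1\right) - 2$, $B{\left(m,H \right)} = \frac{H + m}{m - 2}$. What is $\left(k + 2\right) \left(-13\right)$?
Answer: $\frac{91}{2} \approx 45.5$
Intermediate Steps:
$B{\left(m,H \right)} = \frac{H + m}{-2 + m}$
$k = - \frac{11}{2}$ ($k = \left(\frac{5 + 0}{-2 + 0} - 1\right) - 2 = \left(\frac{1}{-2} \cdot 5 - 1\right) - 2 = \left(\left(- \frac{1}{2}\right) 5 - 1\right) - 2 = \left(- \frac{5}{2} - 1\right) - 2 = - \frac{7}{2} - 2 = - \frac{11}{2} \approx -5.5$)
$\left(k + 2\right) \left(-13\right) = \left(- \frac{11}{2} + 2\right) \left(-13\right) = \left(- \frac{7}{2}\right) \left(-13\right) = \frac{91}{2}$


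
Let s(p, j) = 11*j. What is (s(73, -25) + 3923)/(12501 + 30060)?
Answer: 1216/14187 ≈ 0.085712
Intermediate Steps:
(s(73, -25) + 3923)/(12501 + 30060) = (11*(-25) + 3923)/(12501 + 30060) = (-275 + 3923)/42561 = 3648*(1/42561) = 1216/14187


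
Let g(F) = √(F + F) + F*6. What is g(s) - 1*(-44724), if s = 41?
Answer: 44970 + √82 ≈ 44979.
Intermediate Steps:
g(F) = 6*F + √2*√F (g(F) = √(2*F) + 6*F = √2*√F + 6*F = 6*F + √2*√F)
g(s) - 1*(-44724) = (6*41 + √2*√41) - 1*(-44724) = (246 + √82) + 44724 = 44970 + √82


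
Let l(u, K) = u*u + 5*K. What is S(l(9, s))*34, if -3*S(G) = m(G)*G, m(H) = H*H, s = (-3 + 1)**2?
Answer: -35030234/3 ≈ -1.1677e+7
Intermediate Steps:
s = 4 (s = (-2)**2 = 4)
m(H) = H**2
l(u, K) = u**2 + 5*K
S(G) = -G**3/3 (S(G) = -G**2*G/3 = -G**3/3)
S(l(9, s))*34 = -(9**2 + 5*4)**3/3*34 = -(81 + 20)**3/3*34 = -1/3*101**3*34 = -1/3*1030301*34 = -1030301/3*34 = -35030234/3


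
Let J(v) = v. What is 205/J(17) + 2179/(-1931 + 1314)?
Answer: 89442/10489 ≈ 8.5272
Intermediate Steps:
205/J(17) + 2179/(-1931 + 1314) = 205/17 + 2179/(-1931 + 1314) = 205*(1/17) + 2179/(-617) = 205/17 + 2179*(-1/617) = 205/17 - 2179/617 = 89442/10489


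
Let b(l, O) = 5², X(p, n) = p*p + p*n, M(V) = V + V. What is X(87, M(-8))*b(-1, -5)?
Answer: 154425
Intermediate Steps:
M(V) = 2*V
X(p, n) = p² + n*p
b(l, O) = 25
X(87, M(-8))*b(-1, -5) = (87*(2*(-8) + 87))*25 = (87*(-16 + 87))*25 = (87*71)*25 = 6177*25 = 154425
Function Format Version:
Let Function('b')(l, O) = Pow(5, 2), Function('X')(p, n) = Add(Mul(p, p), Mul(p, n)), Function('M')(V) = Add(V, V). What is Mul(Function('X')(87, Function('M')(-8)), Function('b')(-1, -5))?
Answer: 154425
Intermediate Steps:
Function('M')(V) = Mul(2, V)
Function('X')(p, n) = Add(Pow(p, 2), Mul(n, p))
Function('b')(l, O) = 25
Mul(Function('X')(87, Function('M')(-8)), Function('b')(-1, -5)) = Mul(Mul(87, Add(Mul(2, -8), 87)), 25) = Mul(Mul(87, Add(-16, 87)), 25) = Mul(Mul(87, 71), 25) = Mul(6177, 25) = 154425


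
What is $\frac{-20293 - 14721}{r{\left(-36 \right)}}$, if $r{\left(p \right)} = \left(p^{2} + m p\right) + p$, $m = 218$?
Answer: $\frac{287}{54} \approx 5.3148$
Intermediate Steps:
$r{\left(p \right)} = p^{2} + 219 p$ ($r{\left(p \right)} = \left(p^{2} + 218 p\right) + p = p^{2} + 219 p$)
$\frac{-20293 - 14721}{r{\left(-36 \right)}} = \frac{-20293 - 14721}{\left(-36\right) \left(219 - 36\right)} = - \frac{35014}{\left(-36\right) 183} = - \frac{35014}{-6588} = \left(-35014\right) \left(- \frac{1}{6588}\right) = \frac{287}{54}$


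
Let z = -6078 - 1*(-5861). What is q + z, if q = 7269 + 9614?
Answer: 16666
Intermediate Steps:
z = -217 (z = -6078 + 5861 = -217)
q = 16883
q + z = 16883 - 217 = 16666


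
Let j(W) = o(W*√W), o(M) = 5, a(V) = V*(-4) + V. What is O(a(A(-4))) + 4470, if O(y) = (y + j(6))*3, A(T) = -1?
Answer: 4494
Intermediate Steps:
a(V) = -3*V (a(V) = -4*V + V = -3*V)
j(W) = 5
O(y) = 15 + 3*y (O(y) = (y + 5)*3 = (5 + y)*3 = 15 + 3*y)
O(a(A(-4))) + 4470 = (15 + 3*(-3*(-1))) + 4470 = (15 + 3*3) + 4470 = (15 + 9) + 4470 = 24 + 4470 = 4494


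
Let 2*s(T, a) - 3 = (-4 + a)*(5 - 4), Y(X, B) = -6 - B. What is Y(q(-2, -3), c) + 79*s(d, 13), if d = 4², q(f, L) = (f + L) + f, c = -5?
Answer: 473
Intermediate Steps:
q(f, L) = L + 2*f (q(f, L) = (L + f) + f = L + 2*f)
d = 16
s(T, a) = -½ + a/2 (s(T, a) = 3/2 + ((-4 + a)*(5 - 4))/2 = 3/2 + ((-4 + a)*1)/2 = 3/2 + (-4 + a)/2 = 3/2 + (-2 + a/2) = -½ + a/2)
Y(q(-2, -3), c) + 79*s(d, 13) = (-6 - 1*(-5)) + 79*(-½ + (½)*13) = (-6 + 5) + 79*(-½ + 13/2) = -1 + 79*6 = -1 + 474 = 473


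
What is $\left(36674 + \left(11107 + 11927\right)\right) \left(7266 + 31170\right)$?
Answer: $2294936688$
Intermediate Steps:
$\left(36674 + \left(11107 + 11927\right)\right) \left(7266 + 31170\right) = \left(36674 + 23034\right) 38436 = 59708 \cdot 38436 = 2294936688$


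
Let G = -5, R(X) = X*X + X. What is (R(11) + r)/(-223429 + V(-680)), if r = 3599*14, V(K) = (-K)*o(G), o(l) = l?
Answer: -50518/226829 ≈ -0.22271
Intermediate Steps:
R(X) = X + X² (R(X) = X² + X = X + X²)
V(K) = 5*K (V(K) = -K*(-5) = 5*K)
r = 50386
(R(11) + r)/(-223429 + V(-680)) = (11*(1 + 11) + 50386)/(-223429 + 5*(-680)) = (11*12 + 50386)/(-223429 - 3400) = (132 + 50386)/(-226829) = 50518*(-1/226829) = -50518/226829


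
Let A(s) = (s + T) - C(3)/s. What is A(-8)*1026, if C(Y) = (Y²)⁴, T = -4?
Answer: 3316545/4 ≈ 8.2914e+5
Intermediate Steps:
C(Y) = Y⁸
A(s) = -4 + s - 6561/s (A(s) = (s - 4) - 3⁸/s = (-4 + s) - 6561/s = -4 + s - 6561/s)
A(-8)*1026 = (-4 - 8 - 6561/(-8))*1026 = (-4 - 8 - 6561*(-⅛))*1026 = (-4 - 8 + 6561/8)*1026 = (6465/8)*1026 = 3316545/4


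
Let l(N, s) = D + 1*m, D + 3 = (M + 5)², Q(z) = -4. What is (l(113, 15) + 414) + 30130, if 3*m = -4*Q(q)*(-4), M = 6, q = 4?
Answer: 91922/3 ≈ 30641.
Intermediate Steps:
m = -64/3 (m = (-4*(-4)*(-4))/3 = (16*(-4))/3 = (⅓)*(-64) = -64/3 ≈ -21.333)
D = 118 (D = -3 + (6 + 5)² = -3 + 11² = -3 + 121 = 118)
l(N, s) = 290/3 (l(N, s) = 118 + 1*(-64/3) = 118 - 64/3 = 290/3)
(l(113, 15) + 414) + 30130 = (290/3 + 414) + 30130 = 1532/3 + 30130 = 91922/3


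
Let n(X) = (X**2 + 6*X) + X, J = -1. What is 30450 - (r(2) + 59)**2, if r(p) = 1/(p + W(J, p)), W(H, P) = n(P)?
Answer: 10785239/400 ≈ 26963.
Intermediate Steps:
n(X) = X**2 + 7*X
W(H, P) = P*(7 + P)
r(p) = 1/(p + p*(7 + p))
30450 - (r(2) + 59)**2 = 30450 - (1/(2*(8 + 2)) + 59)**2 = 30450 - ((1/2)/10 + 59)**2 = 30450 - ((1/2)*(1/10) + 59)**2 = 30450 - (1/20 + 59)**2 = 30450 - (1181/20)**2 = 30450 - 1*1394761/400 = 30450 - 1394761/400 = 10785239/400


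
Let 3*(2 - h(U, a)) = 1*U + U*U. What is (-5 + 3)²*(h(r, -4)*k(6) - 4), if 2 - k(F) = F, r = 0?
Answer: -48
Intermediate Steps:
k(F) = 2 - F
h(U, a) = 2 - U/3 - U²/3 (h(U, a) = 2 - (1*U + U*U)/3 = 2 - (U + U²)/3 = 2 + (-U/3 - U²/3) = 2 - U/3 - U²/3)
(-5 + 3)²*(h(r, -4)*k(6) - 4) = (-5 + 3)²*((2 - ⅓*0 - ⅓*0²)*(2 - 1*6) - 4) = (-2)²*((2 + 0 - ⅓*0)*(2 - 6) - 4) = 4*((2 + 0 + 0)*(-4) - 4) = 4*(2*(-4) - 4) = 4*(-8 - 4) = 4*(-12) = -48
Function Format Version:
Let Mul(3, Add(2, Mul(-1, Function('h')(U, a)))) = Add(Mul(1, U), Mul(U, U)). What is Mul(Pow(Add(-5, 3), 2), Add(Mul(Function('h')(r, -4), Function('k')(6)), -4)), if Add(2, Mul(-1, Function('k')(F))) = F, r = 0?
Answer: -48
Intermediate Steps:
Function('k')(F) = Add(2, Mul(-1, F))
Function('h')(U, a) = Add(2, Mul(Rational(-1, 3), U), Mul(Rational(-1, 3), Pow(U, 2))) (Function('h')(U, a) = Add(2, Mul(Rational(-1, 3), Add(Mul(1, U), Mul(U, U)))) = Add(2, Mul(Rational(-1, 3), Add(U, Pow(U, 2)))) = Add(2, Add(Mul(Rational(-1, 3), U), Mul(Rational(-1, 3), Pow(U, 2)))) = Add(2, Mul(Rational(-1, 3), U), Mul(Rational(-1, 3), Pow(U, 2))))
Mul(Pow(Add(-5, 3), 2), Add(Mul(Function('h')(r, -4), Function('k')(6)), -4)) = Mul(Pow(Add(-5, 3), 2), Add(Mul(Add(2, Mul(Rational(-1, 3), 0), Mul(Rational(-1, 3), Pow(0, 2))), Add(2, Mul(-1, 6))), -4)) = Mul(Pow(-2, 2), Add(Mul(Add(2, 0, Mul(Rational(-1, 3), 0)), Add(2, -6)), -4)) = Mul(4, Add(Mul(Add(2, 0, 0), -4), -4)) = Mul(4, Add(Mul(2, -4), -4)) = Mul(4, Add(-8, -4)) = Mul(4, -12) = -48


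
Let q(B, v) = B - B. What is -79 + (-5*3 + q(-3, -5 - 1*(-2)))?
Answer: -94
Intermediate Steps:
q(B, v) = 0
-79 + (-5*3 + q(-3, -5 - 1*(-2))) = -79 + (-5*3 + 0) = -79 + (-15 + 0) = -79 - 15 = -94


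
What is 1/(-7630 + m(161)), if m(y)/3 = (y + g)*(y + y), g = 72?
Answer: 1/217448 ≈ 4.5988e-6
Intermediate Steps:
m(y) = 6*y*(72 + y) (m(y) = 3*((y + 72)*(y + y)) = 3*((72 + y)*(2*y)) = 3*(2*y*(72 + y)) = 6*y*(72 + y))
1/(-7630 + m(161)) = 1/(-7630 + 6*161*(72 + 161)) = 1/(-7630 + 6*161*233) = 1/(-7630 + 225078) = 1/217448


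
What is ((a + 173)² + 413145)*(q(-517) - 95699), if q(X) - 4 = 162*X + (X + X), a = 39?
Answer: -82677276987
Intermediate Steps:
q(X) = 4 + 164*X (q(X) = 4 + (162*X + (X + X)) = 4 + (162*X + 2*X) = 4 + 164*X)
((a + 173)² + 413145)*(q(-517) - 95699) = ((39 + 173)² + 413145)*((4 + 164*(-517)) - 95699) = (212² + 413145)*((4 - 84788) - 95699) = (44944 + 413145)*(-84784 - 95699) = 458089*(-180483) = -82677276987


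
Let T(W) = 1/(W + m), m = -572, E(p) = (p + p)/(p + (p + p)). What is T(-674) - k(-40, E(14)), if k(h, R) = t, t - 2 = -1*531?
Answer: 659133/1246 ≈ 529.00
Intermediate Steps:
E(p) = ⅔ (E(p) = (2*p)/(p + 2*p) = (2*p)/((3*p)) = (2*p)*(1/(3*p)) = ⅔)
t = -529 (t = 2 - 1*531 = 2 - 531 = -529)
k(h, R) = -529
T(W) = 1/(-572 + W) (T(W) = 1/(W - 572) = 1/(-572 + W))
T(-674) - k(-40, E(14)) = 1/(-572 - 674) - 1*(-529) = 1/(-1246) + 529 = -1/1246 + 529 = 659133/1246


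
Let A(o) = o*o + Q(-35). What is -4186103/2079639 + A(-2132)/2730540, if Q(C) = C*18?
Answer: -329798472709/946422912510 ≈ -0.34847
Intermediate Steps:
Q(C) = 18*C
A(o) = -630 + o² (A(o) = o*o + 18*(-35) = o² - 630 = -630 + o²)
-4186103/2079639 + A(-2132)/2730540 = -4186103/2079639 + (-630 + (-2132)²)/2730540 = -4186103*1/2079639 + (-630 + 4545424)*(1/2730540) = -4186103/2079639 + 4544794*(1/2730540) = -4186103/2079639 + 2272397/1365270 = -329798472709/946422912510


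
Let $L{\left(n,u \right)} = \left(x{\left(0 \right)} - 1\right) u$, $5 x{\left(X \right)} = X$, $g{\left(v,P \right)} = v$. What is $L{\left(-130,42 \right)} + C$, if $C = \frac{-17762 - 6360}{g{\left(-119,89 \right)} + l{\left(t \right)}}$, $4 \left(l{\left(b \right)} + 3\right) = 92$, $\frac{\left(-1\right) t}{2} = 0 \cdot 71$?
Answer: $\frac{19964}{99} \approx 201.66$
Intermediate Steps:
$t = 0$ ($t = - 2 \cdot 0 \cdot 71 = \left(-2\right) 0 = 0$)
$l{\left(b \right)} = 20$ ($l{\left(b \right)} = -3 + \frac{1}{4} \cdot 92 = -3 + 23 = 20$)
$x{\left(X \right)} = \frac{X}{5}$
$C = \frac{24122}{99}$ ($C = \frac{-17762 - 6360}{-119 + 20} = - \frac{24122}{-99} = \left(-24122\right) \left(- \frac{1}{99}\right) = \frac{24122}{99} \approx 243.66$)
$L{\left(n,u \right)} = - u$ ($L{\left(n,u \right)} = \left(\frac{1}{5} \cdot 0 - 1\right) u = \left(0 - 1\right) u = - u$)
$L{\left(-130,42 \right)} + C = \left(-1\right) 42 + \frac{24122}{99} = -42 + \frac{24122}{99} = \frac{19964}{99}$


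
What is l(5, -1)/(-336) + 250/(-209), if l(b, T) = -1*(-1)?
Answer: -84209/70224 ≈ -1.1991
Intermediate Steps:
l(b, T) = 1
l(5, -1)/(-336) + 250/(-209) = 1/(-336) + 250/(-209) = 1*(-1/336) + 250*(-1/209) = -1/336 - 250/209 = -84209/70224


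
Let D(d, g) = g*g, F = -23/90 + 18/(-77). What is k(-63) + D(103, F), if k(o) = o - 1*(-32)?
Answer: -1477273019/48024900 ≈ -30.761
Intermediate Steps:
k(o) = 32 + o (k(o) = o + 32 = 32 + o)
F = -3391/6930 (F = -23*1/90 + 18*(-1/77) = -23/90 - 18/77 = -3391/6930 ≈ -0.48932)
D(d, g) = g²
k(-63) + D(103, F) = (32 - 63) + (-3391/6930)² = -31 + 11498881/48024900 = -1477273019/48024900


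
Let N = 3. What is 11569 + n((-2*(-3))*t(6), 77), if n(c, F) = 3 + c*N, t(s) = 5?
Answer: 11662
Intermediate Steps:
n(c, F) = 3 + 3*c (n(c, F) = 3 + c*3 = 3 + 3*c)
11569 + n((-2*(-3))*t(6), 77) = 11569 + (3 + 3*(-2*(-3)*5)) = 11569 + (3 + 3*(6*5)) = 11569 + (3 + 3*30) = 11569 + (3 + 90) = 11569 + 93 = 11662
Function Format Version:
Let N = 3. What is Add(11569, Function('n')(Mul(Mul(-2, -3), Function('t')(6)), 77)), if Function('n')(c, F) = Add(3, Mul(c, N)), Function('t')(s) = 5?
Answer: 11662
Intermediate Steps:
Function('n')(c, F) = Add(3, Mul(3, c)) (Function('n')(c, F) = Add(3, Mul(c, 3)) = Add(3, Mul(3, c)))
Add(11569, Function('n')(Mul(Mul(-2, -3), Function('t')(6)), 77)) = Add(11569, Add(3, Mul(3, Mul(Mul(-2, -3), 5)))) = Add(11569, Add(3, Mul(3, Mul(6, 5)))) = Add(11569, Add(3, Mul(3, 30))) = Add(11569, Add(3, 90)) = Add(11569, 93) = 11662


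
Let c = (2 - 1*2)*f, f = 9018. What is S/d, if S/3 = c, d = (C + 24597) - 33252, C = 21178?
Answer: 0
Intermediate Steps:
d = 12523 (d = (21178 + 24597) - 33252 = 45775 - 33252 = 12523)
c = 0 (c = (2 - 1*2)*9018 = (2 - 2)*9018 = 0*9018 = 0)
S = 0 (S = 3*0 = 0)
S/d = 0/12523 = 0*(1/12523) = 0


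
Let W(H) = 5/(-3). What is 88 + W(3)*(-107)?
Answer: 799/3 ≈ 266.33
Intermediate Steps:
W(H) = -5/3 (W(H) = 5*(-⅓) = -5/3)
88 + W(3)*(-107) = 88 - 5/3*(-107) = 88 + 535/3 = 799/3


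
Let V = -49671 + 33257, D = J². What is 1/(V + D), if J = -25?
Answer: -1/15789 ≈ -6.3335e-5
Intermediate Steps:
D = 625 (D = (-25)² = 625)
V = -16414
1/(V + D) = 1/(-16414 + 625) = 1/(-15789) = -1/15789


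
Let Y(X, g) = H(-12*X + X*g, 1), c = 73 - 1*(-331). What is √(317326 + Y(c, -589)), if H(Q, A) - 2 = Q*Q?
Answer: 4*√3684631234 ≈ 2.4280e+5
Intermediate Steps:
c = 404 (c = 73 + 331 = 404)
H(Q, A) = 2 + Q² (H(Q, A) = 2 + Q*Q = 2 + Q²)
Y(X, g) = 2 + (-12*X + X*g)²
√(317326 + Y(c, -589)) = √(317326 + (2 + 404²*(-12 - 589)²)) = √(317326 + (2 + 163216*(-601)²)) = √(317326 + (2 + 163216*361201)) = √(317326 + (2 + 58953782416)) = √(317326 + 58953782418) = √58954099744 = 4*√3684631234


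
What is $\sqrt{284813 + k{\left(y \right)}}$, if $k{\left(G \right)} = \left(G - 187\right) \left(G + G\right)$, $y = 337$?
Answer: $\sqrt{385913} \approx 621.22$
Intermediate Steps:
$k{\left(G \right)} = 2 G \left(-187 + G\right)$ ($k{\left(G \right)} = \left(-187 + G\right) 2 G = 2 G \left(-187 + G\right)$)
$\sqrt{284813 + k{\left(y \right)}} = \sqrt{284813 + 2 \cdot 337 \left(-187 + 337\right)} = \sqrt{284813 + 2 \cdot 337 \cdot 150} = \sqrt{284813 + 101100} = \sqrt{385913}$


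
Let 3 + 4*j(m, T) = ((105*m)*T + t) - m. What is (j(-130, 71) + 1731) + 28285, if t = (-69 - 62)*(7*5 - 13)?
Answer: -851841/4 ≈ -2.1296e+5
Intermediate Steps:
t = -2882 (t = -131*(35 - 13) = -131*22 = -2882)
j(m, T) = -2885/4 - m/4 + 105*T*m/4 (j(m, T) = -3/4 + (((105*m)*T - 2882) - m)/4 = -3/4 + ((105*T*m - 2882) - m)/4 = -3/4 + ((-2882 + 105*T*m) - m)/4 = -3/4 + (-2882 - m + 105*T*m)/4 = -3/4 + (-1441/2 - m/4 + 105*T*m/4) = -2885/4 - m/4 + 105*T*m/4)
(j(-130, 71) + 1731) + 28285 = ((-2885/4 - 1/4*(-130) + (105/4)*71*(-130)) + 1731) + 28285 = ((-2885/4 + 65/2 - 484575/2) + 1731) + 28285 = (-971905/4 + 1731) + 28285 = -964981/4 + 28285 = -851841/4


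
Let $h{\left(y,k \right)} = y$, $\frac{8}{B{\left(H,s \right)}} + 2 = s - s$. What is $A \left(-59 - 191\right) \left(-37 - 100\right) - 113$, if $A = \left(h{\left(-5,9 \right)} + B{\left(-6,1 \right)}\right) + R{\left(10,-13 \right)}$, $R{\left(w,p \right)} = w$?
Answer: $34137$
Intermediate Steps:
$B{\left(H,s \right)} = -4$ ($B{\left(H,s \right)} = \frac{8}{-2 + \left(s - s\right)} = \frac{8}{-2 + 0} = \frac{8}{-2} = 8 \left(- \frac{1}{2}\right) = -4$)
$A = 1$ ($A = \left(-5 - 4\right) + 10 = -9 + 10 = 1$)
$A \left(-59 - 191\right) \left(-37 - 100\right) - 113 = 1 \left(-59 - 191\right) \left(-37 - 100\right) - 113 = 1 \left(\left(-250\right) \left(-137\right)\right) - 113 = 1 \cdot 34250 - 113 = 34250 - 113 = 34137$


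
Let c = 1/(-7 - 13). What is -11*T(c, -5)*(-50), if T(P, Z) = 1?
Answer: 550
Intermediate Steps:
c = -1/20 (c = 1/(-20) = -1/20 ≈ -0.050000)
-11*T(c, -5)*(-50) = -11*1*(-50) = -11*(-50) = 550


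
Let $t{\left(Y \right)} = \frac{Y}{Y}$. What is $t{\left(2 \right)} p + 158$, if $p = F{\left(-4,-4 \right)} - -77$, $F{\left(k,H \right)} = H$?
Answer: $231$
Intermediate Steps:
$t{\left(Y \right)} = 1$
$p = 73$ ($p = -4 - -77 = -4 + 77 = 73$)
$t{\left(2 \right)} p + 158 = 1 \cdot 73 + 158 = 73 + 158 = 231$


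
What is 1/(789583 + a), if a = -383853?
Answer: 1/405730 ≈ 2.4647e-6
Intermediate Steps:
1/(789583 + a) = 1/(789583 - 383853) = 1/405730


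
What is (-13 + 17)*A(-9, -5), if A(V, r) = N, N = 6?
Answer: 24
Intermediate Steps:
A(V, r) = 6
(-13 + 17)*A(-9, -5) = (-13 + 17)*6 = 4*6 = 24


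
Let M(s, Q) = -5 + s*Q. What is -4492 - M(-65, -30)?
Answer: -6437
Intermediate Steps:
M(s, Q) = -5 + Q*s
-4492 - M(-65, -30) = -4492 - (-5 - 30*(-65)) = -4492 - (-5 + 1950) = -4492 - 1*1945 = -4492 - 1945 = -6437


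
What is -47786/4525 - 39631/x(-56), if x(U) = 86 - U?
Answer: -186115887/642550 ≈ -289.65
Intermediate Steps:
-47786/4525 - 39631/x(-56) = -47786/4525 - 39631/(86 - 1*(-56)) = -47786*1/4525 - 39631/(86 + 56) = -47786/4525 - 39631/142 = -186115887/642550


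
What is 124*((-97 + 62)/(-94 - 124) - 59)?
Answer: -795274/109 ≈ -7296.1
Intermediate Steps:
124*((-97 + 62)/(-94 - 124) - 59) = 124*(-35/(-218) - 59) = 124*(-35*(-1/218) - 59) = 124*(35/218 - 59) = 124*(-12827/218) = -795274/109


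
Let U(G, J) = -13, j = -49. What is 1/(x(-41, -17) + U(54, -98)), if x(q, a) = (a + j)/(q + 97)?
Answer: -28/397 ≈ -0.070529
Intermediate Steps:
x(q, a) = (-49 + a)/(97 + q) (x(q, a) = (a - 49)/(q + 97) = (-49 + a)/(97 + q))
1/(x(-41, -17) + U(54, -98)) = 1/((-49 - 17)/(97 - 41) - 13) = 1/(-66/56 - 13) = 1/((1/56)*(-66) - 13) = 1/(-33/28 - 13) = 1/(-397/28) = -28/397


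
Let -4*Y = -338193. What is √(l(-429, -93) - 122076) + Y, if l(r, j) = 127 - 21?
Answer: 338193/4 + I*√121970 ≈ 84548.0 + 349.24*I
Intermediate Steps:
Y = 338193/4 (Y = -¼*(-338193) = 338193/4 ≈ 84548.)
l(r, j) = 106
√(l(-429, -93) - 122076) + Y = √(106 - 122076) + 338193/4 = √(-121970) + 338193/4 = I*√121970 + 338193/4 = 338193/4 + I*√121970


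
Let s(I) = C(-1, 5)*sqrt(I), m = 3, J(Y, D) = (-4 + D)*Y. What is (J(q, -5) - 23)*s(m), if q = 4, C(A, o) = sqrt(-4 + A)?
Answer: -59*I*sqrt(15) ≈ -228.51*I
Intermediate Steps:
J(Y, D) = Y*(-4 + D)
s(I) = I*sqrt(5)*sqrt(I) (s(I) = sqrt(-4 - 1)*sqrt(I) = sqrt(-5)*sqrt(I) = (I*sqrt(5))*sqrt(I) = I*sqrt(5)*sqrt(I))
(J(q, -5) - 23)*s(m) = (4*(-4 - 5) - 23)*(I*sqrt(5)*sqrt(3)) = (4*(-9) - 23)*(I*sqrt(15)) = (-36 - 23)*(I*sqrt(15)) = -59*I*sqrt(15)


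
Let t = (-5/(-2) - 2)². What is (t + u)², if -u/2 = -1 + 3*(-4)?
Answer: 11025/16 ≈ 689.06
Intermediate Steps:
u = 26 (u = -2*(-1 + 3*(-4)) = -2*(-1 - 12) = -2*(-13) = 26)
t = ¼ (t = (-5*(-½) - 2)² = (5/2 - 2)² = (½)² = ¼ ≈ 0.25000)
(t + u)² = (¼ + 26)² = (105/4)² = 11025/16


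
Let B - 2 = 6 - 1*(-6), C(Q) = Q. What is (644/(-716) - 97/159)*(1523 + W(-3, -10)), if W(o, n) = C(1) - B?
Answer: -64872620/28461 ≈ -2279.4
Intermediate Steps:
B = 14 (B = 2 + (6 - 1*(-6)) = 2 + (6 + 6) = 2 + 12 = 14)
W(o, n) = -13 (W(o, n) = 1 - 1*14 = 1 - 14 = -13)
(644/(-716) - 97/159)*(1523 + W(-3, -10)) = (644/(-716) - 97/159)*(1523 - 13) = (644*(-1/716) - 97*1/159)*1510 = (-161/179 - 97/159)*1510 = -42962/28461*1510 = -64872620/28461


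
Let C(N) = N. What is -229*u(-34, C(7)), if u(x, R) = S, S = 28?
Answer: -6412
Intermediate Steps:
u(x, R) = 28
-229*u(-34, C(7)) = -229*28 = -6412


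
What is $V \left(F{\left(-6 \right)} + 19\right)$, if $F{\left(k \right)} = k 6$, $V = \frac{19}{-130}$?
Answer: $\frac{323}{130} \approx 2.4846$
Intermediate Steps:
$V = - \frac{19}{130}$ ($V = 19 \left(- \frac{1}{130}\right) = - \frac{19}{130} \approx -0.14615$)
$F{\left(k \right)} = 6 k$
$V \left(F{\left(-6 \right)} + 19\right) = - \frac{19 \left(6 \left(-6\right) + 19\right)}{130} = - \frac{19 \left(-36 + 19\right)}{130} = \left(- \frac{19}{130}\right) \left(-17\right) = \frac{323}{130}$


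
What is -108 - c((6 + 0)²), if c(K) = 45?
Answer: -153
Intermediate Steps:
-108 - c((6 + 0)²) = -108 - 1*45 = -108 - 45 = -153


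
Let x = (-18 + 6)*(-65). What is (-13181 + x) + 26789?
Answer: 14388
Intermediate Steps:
x = 780 (x = -12*(-65) = 780)
(-13181 + x) + 26789 = (-13181 + 780) + 26789 = -12401 + 26789 = 14388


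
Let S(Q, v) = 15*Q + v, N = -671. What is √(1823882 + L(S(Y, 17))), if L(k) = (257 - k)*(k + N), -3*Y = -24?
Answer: √1759802 ≈ 1326.6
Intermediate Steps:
Y = 8 (Y = -⅓*(-24) = 8)
S(Q, v) = v + 15*Q
L(k) = (-671 + k)*(257 - k) (L(k) = (257 - k)*(k - 671) = (257 - k)*(-671 + k) = (-671 + k)*(257 - k))
√(1823882 + L(S(Y, 17))) = √(1823882 + (-172447 - (17 + 15*8)² + 928*(17 + 15*8))) = √(1823882 + (-172447 - (17 + 120)² + 928*(17 + 120))) = √(1823882 + (-172447 - 1*137² + 928*137)) = √(1823882 + (-172447 - 1*18769 + 127136)) = √(1823882 + (-172447 - 18769 + 127136)) = √(1823882 - 64080) = √1759802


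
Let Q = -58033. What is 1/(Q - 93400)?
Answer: -1/151433 ≈ -6.6036e-6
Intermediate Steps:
1/(Q - 93400) = 1/(-58033 - 93400) = 1/(-151433) = -1/151433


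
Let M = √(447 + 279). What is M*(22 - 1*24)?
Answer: -22*√6 ≈ -53.889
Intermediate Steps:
M = 11*√6 (M = √726 = 11*√6 ≈ 26.944)
M*(22 - 1*24) = (11*√6)*(22 - 1*24) = (11*√6)*(22 - 24) = (11*√6)*(-2) = -22*√6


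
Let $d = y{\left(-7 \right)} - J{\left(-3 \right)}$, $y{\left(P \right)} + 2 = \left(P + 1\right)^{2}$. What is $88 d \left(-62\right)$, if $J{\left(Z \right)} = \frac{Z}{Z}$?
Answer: $-180048$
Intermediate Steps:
$y{\left(P \right)} = -2 + \left(1 + P\right)^{2}$ ($y{\left(P \right)} = -2 + \left(P + 1\right)^{2} = -2 + \left(1 + P\right)^{2}$)
$J{\left(Z \right)} = 1$
$d = 33$ ($d = \left(-2 + \left(1 - 7\right)^{2}\right) - 1 = \left(-2 + \left(-6\right)^{2}\right) - 1 = \left(-2 + 36\right) - 1 = 34 - 1 = 33$)
$88 d \left(-62\right) = 88 \cdot 33 \left(-62\right) = 2904 \left(-62\right) = -180048$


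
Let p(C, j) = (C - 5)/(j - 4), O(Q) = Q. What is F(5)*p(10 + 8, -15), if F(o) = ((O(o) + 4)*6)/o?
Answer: -702/95 ≈ -7.3895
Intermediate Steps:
p(C, j) = (-5 + C)/(-4 + j)
F(o) = (24 + 6*o)/o (F(o) = ((o + 4)*6)/o = ((4 + o)*6)/o = (24 + 6*o)/o)
F(5)*p(10 + 8, -15) = (6 + 24/5)*((-5 + (10 + 8))/(-4 - 15)) = (6 + 24*(⅕))*((-5 + 18)/(-19)) = (6 + 24/5)*(-1/19*13) = (54/5)*(-13/19) = -702/95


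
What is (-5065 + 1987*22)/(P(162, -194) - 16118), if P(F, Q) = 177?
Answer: -38649/15941 ≈ -2.4245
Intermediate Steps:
(-5065 + 1987*22)/(P(162, -194) - 16118) = (-5065 + 1987*22)/(177 - 16118) = (-5065 + 43714)/(-15941) = 38649*(-1/15941) = -38649/15941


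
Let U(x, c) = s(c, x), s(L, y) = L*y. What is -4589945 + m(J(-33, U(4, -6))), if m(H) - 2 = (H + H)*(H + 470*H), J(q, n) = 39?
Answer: -3157161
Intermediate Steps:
U(x, c) = c*x
m(H) = 2 + 942*H² (m(H) = 2 + (H + H)*(H + 470*H) = 2 + (2*H)*(471*H) = 2 + 942*H²)
-4589945 + m(J(-33, U(4, -6))) = -4589945 + (2 + 942*39²) = -4589945 + (2 + 942*1521) = -4589945 + (2 + 1432782) = -4589945 + 1432784 = -3157161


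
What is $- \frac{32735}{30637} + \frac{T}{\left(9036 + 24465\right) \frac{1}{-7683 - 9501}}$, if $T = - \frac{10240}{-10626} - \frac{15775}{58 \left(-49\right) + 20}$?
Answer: $- \frac{874021472259935}{197290525716669} \approx -4.4301$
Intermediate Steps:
$T = \frac{98261215}{14993286}$ ($T = \left(-10240\right) \left(- \frac{1}{10626}\right) - \frac{15775}{-2842 + 20} = \frac{5120}{5313} - \frac{15775}{-2822} = \frac{5120}{5313} - - \frac{15775}{2822} = \frac{5120}{5313} + \frac{15775}{2822} = \frac{98261215}{14993286} \approx 6.5537$)
$- \frac{32735}{30637} + \frac{T}{\left(9036 + 24465\right) \frac{1}{-7683 - 9501}} = - \frac{32735}{30637} + \frac{98261215}{14993286 \frac{9036 + 24465}{-7683 - 9501}} = \left(-32735\right) \frac{1}{30637} + \frac{98261215}{14993286 \frac{33501}{-17184}} = - \frac{32735}{30637} + \frac{98261215}{14993286 \cdot 33501 \left(- \frac{1}{17184}\right)} = - \frac{32735}{30637} + \frac{98261215}{14993286 \left(- \frac{11167}{5728}\right)} = - \frac{32735}{30637} + \frac{98261215}{14993286} \left(- \frac{5728}{11167}\right) = - \frac{32735}{30637} - \frac{21647701520}{6439616337} = - \frac{874021472259935}{197290525716669}$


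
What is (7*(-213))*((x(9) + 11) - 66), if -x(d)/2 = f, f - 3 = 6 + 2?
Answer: 114807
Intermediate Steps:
f = 11 (f = 3 + (6 + 2) = 3 + 8 = 11)
x(d) = -22 (x(d) = -2*11 = -22)
(7*(-213))*((x(9) + 11) - 66) = (7*(-213))*((-22 + 11) - 66) = -1491*(-11 - 66) = -1491*(-77) = 114807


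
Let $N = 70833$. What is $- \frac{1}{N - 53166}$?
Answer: $- \frac{1}{17667} \approx -5.6603 \cdot 10^{-5}$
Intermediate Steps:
$- \frac{1}{N - 53166} = - \frac{1}{70833 - 53166} = - \frac{1}{17667}$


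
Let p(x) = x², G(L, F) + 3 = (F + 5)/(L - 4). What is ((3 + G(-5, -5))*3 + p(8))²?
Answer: 4096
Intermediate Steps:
G(L, F) = -3 + (5 + F)/(-4 + L) (G(L, F) = -3 + (F + 5)/(L - 4) = -3 + (5 + F)/(-4 + L))
((3 + G(-5, -5))*3 + p(8))² = ((3 + (17 - 5 - 3*(-5))/(-4 - 5))*3 + 8²)² = ((3 + (17 - 5 + 15)/(-9))*3 + 64)² = ((3 - ⅑*27)*3 + 64)² = ((3 - 3)*3 + 64)² = (0*3 + 64)² = (0 + 64)² = 64² = 4096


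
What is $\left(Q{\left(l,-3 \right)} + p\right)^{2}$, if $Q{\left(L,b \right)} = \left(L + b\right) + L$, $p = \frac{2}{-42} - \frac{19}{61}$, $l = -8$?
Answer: $\frac{614990401}{1640961} \approx 374.77$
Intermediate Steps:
$p = - \frac{460}{1281}$ ($p = 2 \left(- \frac{1}{42}\right) - \frac{19}{61} = - \frac{1}{21} - \frac{19}{61} = - \frac{460}{1281} \approx -0.35909$)
$Q{\left(L,b \right)} = b + 2 L$
$\left(Q{\left(l,-3 \right)} + p\right)^{2} = \left(\left(-3 + 2 \left(-8\right)\right) - \frac{460}{1281}\right)^{2} = \left(\left(-3 - 16\right) - \frac{460}{1281}\right)^{2} = \left(-19 - \frac{460}{1281}\right)^{2} = \left(- \frac{24799}{1281}\right)^{2} = \frac{614990401}{1640961}$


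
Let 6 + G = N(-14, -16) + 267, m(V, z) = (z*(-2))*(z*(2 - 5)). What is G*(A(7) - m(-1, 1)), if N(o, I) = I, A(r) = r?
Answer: 245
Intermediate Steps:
m(V, z) = 6*z² (m(V, z) = (-2*z)*(z*(-3)) = (-2*z)*(-3*z) = 6*z²)
G = 245 (G = -6 + (-16 + 267) = -6 + 251 = 245)
G*(A(7) - m(-1, 1)) = 245*(7 - 6*1²) = 245*(7 - 6) = 245*1 = 245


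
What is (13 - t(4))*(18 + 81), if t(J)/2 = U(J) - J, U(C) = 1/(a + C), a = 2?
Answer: 2046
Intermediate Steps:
U(C) = 1/(2 + C)
t(J) = -2*J + 2/(2 + J) (t(J) = 2*(1/(2 + J) - J) = -2*J + 2/(2 + J))
(13 - t(4))*(18 + 81) = (13 - 2*(1 - 1*4*(2 + 4))/(2 + 4))*(18 + 81) = (13 - 2*(1 - 1*4*6)/6)*99 = (13 - 2*(1 - 24)/6)*99 = (13 - 2*(-23)/6)*99 = (13 - 1*(-23/3))*99 = (13 + 23/3)*99 = (62/3)*99 = 2046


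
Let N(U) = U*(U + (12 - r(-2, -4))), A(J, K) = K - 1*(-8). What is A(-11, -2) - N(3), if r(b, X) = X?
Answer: -51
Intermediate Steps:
A(J, K) = 8 + K (A(J, K) = K + 8 = 8 + K)
N(U) = U*(16 + U) (N(U) = U*(U + (12 - 1*(-4))) = U*(U + (12 + 4)) = U*(U + 16) = U*(16 + U))
A(-11, -2) - N(3) = (8 - 2) - 3*(16 + 3) = 6 - 3*19 = 6 - 1*57 = 6 - 57 = -51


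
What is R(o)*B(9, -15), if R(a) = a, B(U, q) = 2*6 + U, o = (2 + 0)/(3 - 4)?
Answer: -42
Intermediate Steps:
o = -2 (o = 2/(-1) = 2*(-1) = -2)
B(U, q) = 12 + U
R(o)*B(9, -15) = -2*(12 + 9) = -2*21 = -42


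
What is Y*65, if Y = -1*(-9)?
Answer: 585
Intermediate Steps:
Y = 9
Y*65 = 9*65 = 585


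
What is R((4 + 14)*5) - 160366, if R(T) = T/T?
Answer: -160365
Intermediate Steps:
R(T) = 1
R((4 + 14)*5) - 160366 = 1 - 160366 = -160365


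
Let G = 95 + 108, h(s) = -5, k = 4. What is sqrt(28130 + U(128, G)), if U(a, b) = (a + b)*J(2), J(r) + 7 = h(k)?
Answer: sqrt(24158) ≈ 155.43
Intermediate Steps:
J(r) = -12 (J(r) = -7 - 5 = -12)
G = 203
U(a, b) = -12*a - 12*b (U(a, b) = (a + b)*(-12) = -12*a - 12*b)
sqrt(28130 + U(128, G)) = sqrt(28130 + (-12*128 - 12*203)) = sqrt(28130 + (-1536 - 2436)) = sqrt(28130 - 3972) = sqrt(24158)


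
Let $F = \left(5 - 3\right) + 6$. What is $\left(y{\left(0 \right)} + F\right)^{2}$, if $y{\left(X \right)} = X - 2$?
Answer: $36$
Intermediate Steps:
$y{\left(X \right)} = -2 + X$
$F = 8$ ($F = 2 + 6 = 8$)
$\left(y{\left(0 \right)} + F\right)^{2} = \left(\left(-2 + 0\right) + 8\right)^{2} = \left(-2 + 8\right)^{2} = 6^{2} = 36$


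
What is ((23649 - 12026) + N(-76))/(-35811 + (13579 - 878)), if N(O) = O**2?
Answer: -17399/23110 ≈ -0.75288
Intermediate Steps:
((23649 - 12026) + N(-76))/(-35811 + (13579 - 878)) = ((23649 - 12026) + (-76)**2)/(-35811 + (13579 - 878)) = (11623 + 5776)/(-35811 + 12701) = 17399/(-23110) = 17399*(-1/23110) = -17399/23110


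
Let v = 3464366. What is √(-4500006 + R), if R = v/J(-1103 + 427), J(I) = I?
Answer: I*√3045468422/26 ≈ 2122.5*I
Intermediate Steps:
R = -1732183/338 (R = 3464366/(-1103 + 427) = 3464366/(-676) = 3464366*(-1/676) = -1732183/338 ≈ -5124.8)
√(-4500006 + R) = √(-4500006 - 1732183/338) = √(-1522734211/338) = I*√3045468422/26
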